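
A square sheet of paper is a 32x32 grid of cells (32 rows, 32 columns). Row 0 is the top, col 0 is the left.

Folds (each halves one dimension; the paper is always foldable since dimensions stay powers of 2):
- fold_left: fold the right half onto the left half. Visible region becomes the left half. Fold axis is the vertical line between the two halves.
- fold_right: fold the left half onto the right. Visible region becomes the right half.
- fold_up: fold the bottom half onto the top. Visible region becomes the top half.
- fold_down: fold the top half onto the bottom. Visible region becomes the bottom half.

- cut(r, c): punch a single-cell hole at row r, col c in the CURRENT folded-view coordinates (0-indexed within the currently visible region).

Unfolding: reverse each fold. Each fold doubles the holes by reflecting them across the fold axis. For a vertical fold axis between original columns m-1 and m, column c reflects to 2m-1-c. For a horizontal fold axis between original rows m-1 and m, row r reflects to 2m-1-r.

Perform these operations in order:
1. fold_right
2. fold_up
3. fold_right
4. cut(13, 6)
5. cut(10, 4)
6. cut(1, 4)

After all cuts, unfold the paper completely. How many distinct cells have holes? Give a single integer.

Answer: 24

Derivation:
Op 1 fold_right: fold axis v@16; visible region now rows[0,32) x cols[16,32) = 32x16
Op 2 fold_up: fold axis h@16; visible region now rows[0,16) x cols[16,32) = 16x16
Op 3 fold_right: fold axis v@24; visible region now rows[0,16) x cols[24,32) = 16x8
Op 4 cut(13, 6): punch at orig (13,30); cuts so far [(13, 30)]; region rows[0,16) x cols[24,32) = 16x8
Op 5 cut(10, 4): punch at orig (10,28); cuts so far [(10, 28), (13, 30)]; region rows[0,16) x cols[24,32) = 16x8
Op 6 cut(1, 4): punch at orig (1,28); cuts so far [(1, 28), (10, 28), (13, 30)]; region rows[0,16) x cols[24,32) = 16x8
Unfold 1 (reflect across v@24): 6 holes -> [(1, 19), (1, 28), (10, 19), (10, 28), (13, 17), (13, 30)]
Unfold 2 (reflect across h@16): 12 holes -> [(1, 19), (1, 28), (10, 19), (10, 28), (13, 17), (13, 30), (18, 17), (18, 30), (21, 19), (21, 28), (30, 19), (30, 28)]
Unfold 3 (reflect across v@16): 24 holes -> [(1, 3), (1, 12), (1, 19), (1, 28), (10, 3), (10, 12), (10, 19), (10, 28), (13, 1), (13, 14), (13, 17), (13, 30), (18, 1), (18, 14), (18, 17), (18, 30), (21, 3), (21, 12), (21, 19), (21, 28), (30, 3), (30, 12), (30, 19), (30, 28)]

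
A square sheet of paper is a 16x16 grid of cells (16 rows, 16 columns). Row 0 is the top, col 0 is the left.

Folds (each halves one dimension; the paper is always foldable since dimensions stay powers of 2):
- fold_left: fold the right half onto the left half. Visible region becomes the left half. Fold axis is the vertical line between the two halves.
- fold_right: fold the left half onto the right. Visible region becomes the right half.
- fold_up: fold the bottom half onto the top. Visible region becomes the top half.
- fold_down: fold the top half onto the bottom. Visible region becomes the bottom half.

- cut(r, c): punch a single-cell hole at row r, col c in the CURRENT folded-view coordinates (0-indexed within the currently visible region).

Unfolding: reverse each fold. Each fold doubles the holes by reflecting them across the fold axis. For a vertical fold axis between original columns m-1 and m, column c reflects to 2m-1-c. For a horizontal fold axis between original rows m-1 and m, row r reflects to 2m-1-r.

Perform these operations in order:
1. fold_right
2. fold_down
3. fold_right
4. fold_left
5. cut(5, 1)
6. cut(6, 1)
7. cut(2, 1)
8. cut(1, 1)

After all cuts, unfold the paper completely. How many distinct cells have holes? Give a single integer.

Answer: 64

Derivation:
Op 1 fold_right: fold axis v@8; visible region now rows[0,16) x cols[8,16) = 16x8
Op 2 fold_down: fold axis h@8; visible region now rows[8,16) x cols[8,16) = 8x8
Op 3 fold_right: fold axis v@12; visible region now rows[8,16) x cols[12,16) = 8x4
Op 4 fold_left: fold axis v@14; visible region now rows[8,16) x cols[12,14) = 8x2
Op 5 cut(5, 1): punch at orig (13,13); cuts so far [(13, 13)]; region rows[8,16) x cols[12,14) = 8x2
Op 6 cut(6, 1): punch at orig (14,13); cuts so far [(13, 13), (14, 13)]; region rows[8,16) x cols[12,14) = 8x2
Op 7 cut(2, 1): punch at orig (10,13); cuts so far [(10, 13), (13, 13), (14, 13)]; region rows[8,16) x cols[12,14) = 8x2
Op 8 cut(1, 1): punch at orig (9,13); cuts so far [(9, 13), (10, 13), (13, 13), (14, 13)]; region rows[8,16) x cols[12,14) = 8x2
Unfold 1 (reflect across v@14): 8 holes -> [(9, 13), (9, 14), (10, 13), (10, 14), (13, 13), (13, 14), (14, 13), (14, 14)]
Unfold 2 (reflect across v@12): 16 holes -> [(9, 9), (9, 10), (9, 13), (9, 14), (10, 9), (10, 10), (10, 13), (10, 14), (13, 9), (13, 10), (13, 13), (13, 14), (14, 9), (14, 10), (14, 13), (14, 14)]
Unfold 3 (reflect across h@8): 32 holes -> [(1, 9), (1, 10), (1, 13), (1, 14), (2, 9), (2, 10), (2, 13), (2, 14), (5, 9), (5, 10), (5, 13), (5, 14), (6, 9), (6, 10), (6, 13), (6, 14), (9, 9), (9, 10), (9, 13), (9, 14), (10, 9), (10, 10), (10, 13), (10, 14), (13, 9), (13, 10), (13, 13), (13, 14), (14, 9), (14, 10), (14, 13), (14, 14)]
Unfold 4 (reflect across v@8): 64 holes -> [(1, 1), (1, 2), (1, 5), (1, 6), (1, 9), (1, 10), (1, 13), (1, 14), (2, 1), (2, 2), (2, 5), (2, 6), (2, 9), (2, 10), (2, 13), (2, 14), (5, 1), (5, 2), (5, 5), (5, 6), (5, 9), (5, 10), (5, 13), (5, 14), (6, 1), (6, 2), (6, 5), (6, 6), (6, 9), (6, 10), (6, 13), (6, 14), (9, 1), (9, 2), (9, 5), (9, 6), (9, 9), (9, 10), (9, 13), (9, 14), (10, 1), (10, 2), (10, 5), (10, 6), (10, 9), (10, 10), (10, 13), (10, 14), (13, 1), (13, 2), (13, 5), (13, 6), (13, 9), (13, 10), (13, 13), (13, 14), (14, 1), (14, 2), (14, 5), (14, 6), (14, 9), (14, 10), (14, 13), (14, 14)]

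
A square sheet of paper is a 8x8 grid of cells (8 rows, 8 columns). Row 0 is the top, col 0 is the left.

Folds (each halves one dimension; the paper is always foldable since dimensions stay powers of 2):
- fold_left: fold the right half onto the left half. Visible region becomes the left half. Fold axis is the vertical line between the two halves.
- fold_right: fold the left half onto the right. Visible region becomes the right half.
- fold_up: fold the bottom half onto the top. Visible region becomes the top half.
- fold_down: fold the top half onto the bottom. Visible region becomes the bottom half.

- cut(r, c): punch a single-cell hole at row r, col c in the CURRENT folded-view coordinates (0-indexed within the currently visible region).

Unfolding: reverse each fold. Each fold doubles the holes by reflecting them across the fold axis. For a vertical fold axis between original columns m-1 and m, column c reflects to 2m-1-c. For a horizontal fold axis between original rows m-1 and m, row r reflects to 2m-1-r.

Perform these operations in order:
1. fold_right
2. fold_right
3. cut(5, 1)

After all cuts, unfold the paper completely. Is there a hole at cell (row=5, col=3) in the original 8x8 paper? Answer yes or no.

Answer: yes

Derivation:
Op 1 fold_right: fold axis v@4; visible region now rows[0,8) x cols[4,8) = 8x4
Op 2 fold_right: fold axis v@6; visible region now rows[0,8) x cols[6,8) = 8x2
Op 3 cut(5, 1): punch at orig (5,7); cuts so far [(5, 7)]; region rows[0,8) x cols[6,8) = 8x2
Unfold 1 (reflect across v@6): 2 holes -> [(5, 4), (5, 7)]
Unfold 2 (reflect across v@4): 4 holes -> [(5, 0), (5, 3), (5, 4), (5, 7)]
Holes: [(5, 0), (5, 3), (5, 4), (5, 7)]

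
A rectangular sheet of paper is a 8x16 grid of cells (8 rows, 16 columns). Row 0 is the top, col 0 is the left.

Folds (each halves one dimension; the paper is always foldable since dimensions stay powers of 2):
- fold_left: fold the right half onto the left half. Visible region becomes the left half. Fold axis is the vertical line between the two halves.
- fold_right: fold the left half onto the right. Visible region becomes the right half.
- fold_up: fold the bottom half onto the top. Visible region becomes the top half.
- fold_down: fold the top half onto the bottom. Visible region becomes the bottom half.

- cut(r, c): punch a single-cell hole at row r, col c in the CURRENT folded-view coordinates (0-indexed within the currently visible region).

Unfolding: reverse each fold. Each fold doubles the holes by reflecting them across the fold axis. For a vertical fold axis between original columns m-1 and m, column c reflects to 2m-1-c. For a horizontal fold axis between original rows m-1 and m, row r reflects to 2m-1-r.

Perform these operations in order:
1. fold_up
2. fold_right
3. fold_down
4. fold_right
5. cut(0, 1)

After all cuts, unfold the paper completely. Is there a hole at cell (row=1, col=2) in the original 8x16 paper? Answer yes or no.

Op 1 fold_up: fold axis h@4; visible region now rows[0,4) x cols[0,16) = 4x16
Op 2 fold_right: fold axis v@8; visible region now rows[0,4) x cols[8,16) = 4x8
Op 3 fold_down: fold axis h@2; visible region now rows[2,4) x cols[8,16) = 2x8
Op 4 fold_right: fold axis v@12; visible region now rows[2,4) x cols[12,16) = 2x4
Op 5 cut(0, 1): punch at orig (2,13); cuts so far [(2, 13)]; region rows[2,4) x cols[12,16) = 2x4
Unfold 1 (reflect across v@12): 2 holes -> [(2, 10), (2, 13)]
Unfold 2 (reflect across h@2): 4 holes -> [(1, 10), (1, 13), (2, 10), (2, 13)]
Unfold 3 (reflect across v@8): 8 holes -> [(1, 2), (1, 5), (1, 10), (1, 13), (2, 2), (2, 5), (2, 10), (2, 13)]
Unfold 4 (reflect across h@4): 16 holes -> [(1, 2), (1, 5), (1, 10), (1, 13), (2, 2), (2, 5), (2, 10), (2, 13), (5, 2), (5, 5), (5, 10), (5, 13), (6, 2), (6, 5), (6, 10), (6, 13)]
Holes: [(1, 2), (1, 5), (1, 10), (1, 13), (2, 2), (2, 5), (2, 10), (2, 13), (5, 2), (5, 5), (5, 10), (5, 13), (6, 2), (6, 5), (6, 10), (6, 13)]

Answer: yes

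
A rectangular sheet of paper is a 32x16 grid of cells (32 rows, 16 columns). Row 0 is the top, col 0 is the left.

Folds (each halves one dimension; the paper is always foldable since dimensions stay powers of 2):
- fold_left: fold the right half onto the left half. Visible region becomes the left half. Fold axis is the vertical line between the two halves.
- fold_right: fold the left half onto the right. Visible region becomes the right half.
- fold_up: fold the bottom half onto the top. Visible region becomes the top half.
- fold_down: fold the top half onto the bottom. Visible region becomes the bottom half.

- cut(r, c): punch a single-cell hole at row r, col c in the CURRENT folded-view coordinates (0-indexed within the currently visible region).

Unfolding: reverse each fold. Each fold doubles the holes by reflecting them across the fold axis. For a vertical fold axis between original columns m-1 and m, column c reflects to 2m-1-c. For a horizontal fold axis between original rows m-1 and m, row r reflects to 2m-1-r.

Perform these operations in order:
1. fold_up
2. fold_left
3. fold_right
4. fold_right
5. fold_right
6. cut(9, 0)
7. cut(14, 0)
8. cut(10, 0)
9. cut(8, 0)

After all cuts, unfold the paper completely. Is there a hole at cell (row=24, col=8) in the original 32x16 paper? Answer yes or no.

Op 1 fold_up: fold axis h@16; visible region now rows[0,16) x cols[0,16) = 16x16
Op 2 fold_left: fold axis v@8; visible region now rows[0,16) x cols[0,8) = 16x8
Op 3 fold_right: fold axis v@4; visible region now rows[0,16) x cols[4,8) = 16x4
Op 4 fold_right: fold axis v@6; visible region now rows[0,16) x cols[6,8) = 16x2
Op 5 fold_right: fold axis v@7; visible region now rows[0,16) x cols[7,8) = 16x1
Op 6 cut(9, 0): punch at orig (9,7); cuts so far [(9, 7)]; region rows[0,16) x cols[7,8) = 16x1
Op 7 cut(14, 0): punch at orig (14,7); cuts so far [(9, 7), (14, 7)]; region rows[0,16) x cols[7,8) = 16x1
Op 8 cut(10, 0): punch at orig (10,7); cuts so far [(9, 7), (10, 7), (14, 7)]; region rows[0,16) x cols[7,8) = 16x1
Op 9 cut(8, 0): punch at orig (8,7); cuts so far [(8, 7), (9, 7), (10, 7), (14, 7)]; region rows[0,16) x cols[7,8) = 16x1
Unfold 1 (reflect across v@7): 8 holes -> [(8, 6), (8, 7), (9, 6), (9, 7), (10, 6), (10, 7), (14, 6), (14, 7)]
Unfold 2 (reflect across v@6): 16 holes -> [(8, 4), (8, 5), (8, 6), (8, 7), (9, 4), (9, 5), (9, 6), (9, 7), (10, 4), (10, 5), (10, 6), (10, 7), (14, 4), (14, 5), (14, 6), (14, 7)]
Unfold 3 (reflect across v@4): 32 holes -> [(8, 0), (8, 1), (8, 2), (8, 3), (8, 4), (8, 5), (8, 6), (8, 7), (9, 0), (9, 1), (9, 2), (9, 3), (9, 4), (9, 5), (9, 6), (9, 7), (10, 0), (10, 1), (10, 2), (10, 3), (10, 4), (10, 5), (10, 6), (10, 7), (14, 0), (14, 1), (14, 2), (14, 3), (14, 4), (14, 5), (14, 6), (14, 7)]
Unfold 4 (reflect across v@8): 64 holes -> [(8, 0), (8, 1), (8, 2), (8, 3), (8, 4), (8, 5), (8, 6), (8, 7), (8, 8), (8, 9), (8, 10), (8, 11), (8, 12), (8, 13), (8, 14), (8, 15), (9, 0), (9, 1), (9, 2), (9, 3), (9, 4), (9, 5), (9, 6), (9, 7), (9, 8), (9, 9), (9, 10), (9, 11), (9, 12), (9, 13), (9, 14), (9, 15), (10, 0), (10, 1), (10, 2), (10, 3), (10, 4), (10, 5), (10, 6), (10, 7), (10, 8), (10, 9), (10, 10), (10, 11), (10, 12), (10, 13), (10, 14), (10, 15), (14, 0), (14, 1), (14, 2), (14, 3), (14, 4), (14, 5), (14, 6), (14, 7), (14, 8), (14, 9), (14, 10), (14, 11), (14, 12), (14, 13), (14, 14), (14, 15)]
Unfold 5 (reflect across h@16): 128 holes -> [(8, 0), (8, 1), (8, 2), (8, 3), (8, 4), (8, 5), (8, 6), (8, 7), (8, 8), (8, 9), (8, 10), (8, 11), (8, 12), (8, 13), (8, 14), (8, 15), (9, 0), (9, 1), (9, 2), (9, 3), (9, 4), (9, 5), (9, 6), (9, 7), (9, 8), (9, 9), (9, 10), (9, 11), (9, 12), (9, 13), (9, 14), (9, 15), (10, 0), (10, 1), (10, 2), (10, 3), (10, 4), (10, 5), (10, 6), (10, 7), (10, 8), (10, 9), (10, 10), (10, 11), (10, 12), (10, 13), (10, 14), (10, 15), (14, 0), (14, 1), (14, 2), (14, 3), (14, 4), (14, 5), (14, 6), (14, 7), (14, 8), (14, 9), (14, 10), (14, 11), (14, 12), (14, 13), (14, 14), (14, 15), (17, 0), (17, 1), (17, 2), (17, 3), (17, 4), (17, 5), (17, 6), (17, 7), (17, 8), (17, 9), (17, 10), (17, 11), (17, 12), (17, 13), (17, 14), (17, 15), (21, 0), (21, 1), (21, 2), (21, 3), (21, 4), (21, 5), (21, 6), (21, 7), (21, 8), (21, 9), (21, 10), (21, 11), (21, 12), (21, 13), (21, 14), (21, 15), (22, 0), (22, 1), (22, 2), (22, 3), (22, 4), (22, 5), (22, 6), (22, 7), (22, 8), (22, 9), (22, 10), (22, 11), (22, 12), (22, 13), (22, 14), (22, 15), (23, 0), (23, 1), (23, 2), (23, 3), (23, 4), (23, 5), (23, 6), (23, 7), (23, 8), (23, 9), (23, 10), (23, 11), (23, 12), (23, 13), (23, 14), (23, 15)]
Holes: [(8, 0), (8, 1), (8, 2), (8, 3), (8, 4), (8, 5), (8, 6), (8, 7), (8, 8), (8, 9), (8, 10), (8, 11), (8, 12), (8, 13), (8, 14), (8, 15), (9, 0), (9, 1), (9, 2), (9, 3), (9, 4), (9, 5), (9, 6), (9, 7), (9, 8), (9, 9), (9, 10), (9, 11), (9, 12), (9, 13), (9, 14), (9, 15), (10, 0), (10, 1), (10, 2), (10, 3), (10, 4), (10, 5), (10, 6), (10, 7), (10, 8), (10, 9), (10, 10), (10, 11), (10, 12), (10, 13), (10, 14), (10, 15), (14, 0), (14, 1), (14, 2), (14, 3), (14, 4), (14, 5), (14, 6), (14, 7), (14, 8), (14, 9), (14, 10), (14, 11), (14, 12), (14, 13), (14, 14), (14, 15), (17, 0), (17, 1), (17, 2), (17, 3), (17, 4), (17, 5), (17, 6), (17, 7), (17, 8), (17, 9), (17, 10), (17, 11), (17, 12), (17, 13), (17, 14), (17, 15), (21, 0), (21, 1), (21, 2), (21, 3), (21, 4), (21, 5), (21, 6), (21, 7), (21, 8), (21, 9), (21, 10), (21, 11), (21, 12), (21, 13), (21, 14), (21, 15), (22, 0), (22, 1), (22, 2), (22, 3), (22, 4), (22, 5), (22, 6), (22, 7), (22, 8), (22, 9), (22, 10), (22, 11), (22, 12), (22, 13), (22, 14), (22, 15), (23, 0), (23, 1), (23, 2), (23, 3), (23, 4), (23, 5), (23, 6), (23, 7), (23, 8), (23, 9), (23, 10), (23, 11), (23, 12), (23, 13), (23, 14), (23, 15)]

Answer: no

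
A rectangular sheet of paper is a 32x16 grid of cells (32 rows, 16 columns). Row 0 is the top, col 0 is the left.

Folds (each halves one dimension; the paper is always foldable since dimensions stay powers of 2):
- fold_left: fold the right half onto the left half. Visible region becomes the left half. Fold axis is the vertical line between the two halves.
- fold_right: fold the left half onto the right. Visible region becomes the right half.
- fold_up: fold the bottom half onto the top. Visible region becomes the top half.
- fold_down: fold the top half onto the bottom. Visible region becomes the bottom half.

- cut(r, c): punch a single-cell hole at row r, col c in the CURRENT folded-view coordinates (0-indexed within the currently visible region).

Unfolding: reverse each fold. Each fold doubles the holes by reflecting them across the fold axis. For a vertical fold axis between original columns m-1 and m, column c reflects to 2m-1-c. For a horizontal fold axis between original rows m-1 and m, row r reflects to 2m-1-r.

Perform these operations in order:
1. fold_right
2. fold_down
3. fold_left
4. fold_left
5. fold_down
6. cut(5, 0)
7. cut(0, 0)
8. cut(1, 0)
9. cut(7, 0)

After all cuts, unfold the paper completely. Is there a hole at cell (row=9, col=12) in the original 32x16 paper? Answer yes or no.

Answer: yes

Derivation:
Op 1 fold_right: fold axis v@8; visible region now rows[0,32) x cols[8,16) = 32x8
Op 2 fold_down: fold axis h@16; visible region now rows[16,32) x cols[8,16) = 16x8
Op 3 fold_left: fold axis v@12; visible region now rows[16,32) x cols[8,12) = 16x4
Op 4 fold_left: fold axis v@10; visible region now rows[16,32) x cols[8,10) = 16x2
Op 5 fold_down: fold axis h@24; visible region now rows[24,32) x cols[8,10) = 8x2
Op 6 cut(5, 0): punch at orig (29,8); cuts so far [(29, 8)]; region rows[24,32) x cols[8,10) = 8x2
Op 7 cut(0, 0): punch at orig (24,8); cuts so far [(24, 8), (29, 8)]; region rows[24,32) x cols[8,10) = 8x2
Op 8 cut(1, 0): punch at orig (25,8); cuts so far [(24, 8), (25, 8), (29, 8)]; region rows[24,32) x cols[8,10) = 8x2
Op 9 cut(7, 0): punch at orig (31,8); cuts so far [(24, 8), (25, 8), (29, 8), (31, 8)]; region rows[24,32) x cols[8,10) = 8x2
Unfold 1 (reflect across h@24): 8 holes -> [(16, 8), (18, 8), (22, 8), (23, 8), (24, 8), (25, 8), (29, 8), (31, 8)]
Unfold 2 (reflect across v@10): 16 holes -> [(16, 8), (16, 11), (18, 8), (18, 11), (22, 8), (22, 11), (23, 8), (23, 11), (24, 8), (24, 11), (25, 8), (25, 11), (29, 8), (29, 11), (31, 8), (31, 11)]
Unfold 3 (reflect across v@12): 32 holes -> [(16, 8), (16, 11), (16, 12), (16, 15), (18, 8), (18, 11), (18, 12), (18, 15), (22, 8), (22, 11), (22, 12), (22, 15), (23, 8), (23, 11), (23, 12), (23, 15), (24, 8), (24, 11), (24, 12), (24, 15), (25, 8), (25, 11), (25, 12), (25, 15), (29, 8), (29, 11), (29, 12), (29, 15), (31, 8), (31, 11), (31, 12), (31, 15)]
Unfold 4 (reflect across h@16): 64 holes -> [(0, 8), (0, 11), (0, 12), (0, 15), (2, 8), (2, 11), (2, 12), (2, 15), (6, 8), (6, 11), (6, 12), (6, 15), (7, 8), (7, 11), (7, 12), (7, 15), (8, 8), (8, 11), (8, 12), (8, 15), (9, 8), (9, 11), (9, 12), (9, 15), (13, 8), (13, 11), (13, 12), (13, 15), (15, 8), (15, 11), (15, 12), (15, 15), (16, 8), (16, 11), (16, 12), (16, 15), (18, 8), (18, 11), (18, 12), (18, 15), (22, 8), (22, 11), (22, 12), (22, 15), (23, 8), (23, 11), (23, 12), (23, 15), (24, 8), (24, 11), (24, 12), (24, 15), (25, 8), (25, 11), (25, 12), (25, 15), (29, 8), (29, 11), (29, 12), (29, 15), (31, 8), (31, 11), (31, 12), (31, 15)]
Unfold 5 (reflect across v@8): 128 holes -> [(0, 0), (0, 3), (0, 4), (0, 7), (0, 8), (0, 11), (0, 12), (0, 15), (2, 0), (2, 3), (2, 4), (2, 7), (2, 8), (2, 11), (2, 12), (2, 15), (6, 0), (6, 3), (6, 4), (6, 7), (6, 8), (6, 11), (6, 12), (6, 15), (7, 0), (7, 3), (7, 4), (7, 7), (7, 8), (7, 11), (7, 12), (7, 15), (8, 0), (8, 3), (8, 4), (8, 7), (8, 8), (8, 11), (8, 12), (8, 15), (9, 0), (9, 3), (9, 4), (9, 7), (9, 8), (9, 11), (9, 12), (9, 15), (13, 0), (13, 3), (13, 4), (13, 7), (13, 8), (13, 11), (13, 12), (13, 15), (15, 0), (15, 3), (15, 4), (15, 7), (15, 8), (15, 11), (15, 12), (15, 15), (16, 0), (16, 3), (16, 4), (16, 7), (16, 8), (16, 11), (16, 12), (16, 15), (18, 0), (18, 3), (18, 4), (18, 7), (18, 8), (18, 11), (18, 12), (18, 15), (22, 0), (22, 3), (22, 4), (22, 7), (22, 8), (22, 11), (22, 12), (22, 15), (23, 0), (23, 3), (23, 4), (23, 7), (23, 8), (23, 11), (23, 12), (23, 15), (24, 0), (24, 3), (24, 4), (24, 7), (24, 8), (24, 11), (24, 12), (24, 15), (25, 0), (25, 3), (25, 4), (25, 7), (25, 8), (25, 11), (25, 12), (25, 15), (29, 0), (29, 3), (29, 4), (29, 7), (29, 8), (29, 11), (29, 12), (29, 15), (31, 0), (31, 3), (31, 4), (31, 7), (31, 8), (31, 11), (31, 12), (31, 15)]
Holes: [(0, 0), (0, 3), (0, 4), (0, 7), (0, 8), (0, 11), (0, 12), (0, 15), (2, 0), (2, 3), (2, 4), (2, 7), (2, 8), (2, 11), (2, 12), (2, 15), (6, 0), (6, 3), (6, 4), (6, 7), (6, 8), (6, 11), (6, 12), (6, 15), (7, 0), (7, 3), (7, 4), (7, 7), (7, 8), (7, 11), (7, 12), (7, 15), (8, 0), (8, 3), (8, 4), (8, 7), (8, 8), (8, 11), (8, 12), (8, 15), (9, 0), (9, 3), (9, 4), (9, 7), (9, 8), (9, 11), (9, 12), (9, 15), (13, 0), (13, 3), (13, 4), (13, 7), (13, 8), (13, 11), (13, 12), (13, 15), (15, 0), (15, 3), (15, 4), (15, 7), (15, 8), (15, 11), (15, 12), (15, 15), (16, 0), (16, 3), (16, 4), (16, 7), (16, 8), (16, 11), (16, 12), (16, 15), (18, 0), (18, 3), (18, 4), (18, 7), (18, 8), (18, 11), (18, 12), (18, 15), (22, 0), (22, 3), (22, 4), (22, 7), (22, 8), (22, 11), (22, 12), (22, 15), (23, 0), (23, 3), (23, 4), (23, 7), (23, 8), (23, 11), (23, 12), (23, 15), (24, 0), (24, 3), (24, 4), (24, 7), (24, 8), (24, 11), (24, 12), (24, 15), (25, 0), (25, 3), (25, 4), (25, 7), (25, 8), (25, 11), (25, 12), (25, 15), (29, 0), (29, 3), (29, 4), (29, 7), (29, 8), (29, 11), (29, 12), (29, 15), (31, 0), (31, 3), (31, 4), (31, 7), (31, 8), (31, 11), (31, 12), (31, 15)]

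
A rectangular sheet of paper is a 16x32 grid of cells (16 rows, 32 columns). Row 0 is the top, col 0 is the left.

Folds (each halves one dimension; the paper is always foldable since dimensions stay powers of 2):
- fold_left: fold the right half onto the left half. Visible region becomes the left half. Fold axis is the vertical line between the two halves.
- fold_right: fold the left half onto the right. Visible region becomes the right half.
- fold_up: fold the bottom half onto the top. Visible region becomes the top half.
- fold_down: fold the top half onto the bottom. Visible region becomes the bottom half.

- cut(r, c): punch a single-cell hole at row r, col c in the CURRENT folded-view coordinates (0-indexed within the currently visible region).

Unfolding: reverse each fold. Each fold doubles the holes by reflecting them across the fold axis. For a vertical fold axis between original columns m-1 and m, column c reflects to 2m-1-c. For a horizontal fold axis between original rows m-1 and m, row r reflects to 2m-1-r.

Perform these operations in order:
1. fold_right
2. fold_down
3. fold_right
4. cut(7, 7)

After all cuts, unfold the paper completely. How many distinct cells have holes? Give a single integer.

Answer: 8

Derivation:
Op 1 fold_right: fold axis v@16; visible region now rows[0,16) x cols[16,32) = 16x16
Op 2 fold_down: fold axis h@8; visible region now rows[8,16) x cols[16,32) = 8x16
Op 3 fold_right: fold axis v@24; visible region now rows[8,16) x cols[24,32) = 8x8
Op 4 cut(7, 7): punch at orig (15,31); cuts so far [(15, 31)]; region rows[8,16) x cols[24,32) = 8x8
Unfold 1 (reflect across v@24): 2 holes -> [(15, 16), (15, 31)]
Unfold 2 (reflect across h@8): 4 holes -> [(0, 16), (0, 31), (15, 16), (15, 31)]
Unfold 3 (reflect across v@16): 8 holes -> [(0, 0), (0, 15), (0, 16), (0, 31), (15, 0), (15, 15), (15, 16), (15, 31)]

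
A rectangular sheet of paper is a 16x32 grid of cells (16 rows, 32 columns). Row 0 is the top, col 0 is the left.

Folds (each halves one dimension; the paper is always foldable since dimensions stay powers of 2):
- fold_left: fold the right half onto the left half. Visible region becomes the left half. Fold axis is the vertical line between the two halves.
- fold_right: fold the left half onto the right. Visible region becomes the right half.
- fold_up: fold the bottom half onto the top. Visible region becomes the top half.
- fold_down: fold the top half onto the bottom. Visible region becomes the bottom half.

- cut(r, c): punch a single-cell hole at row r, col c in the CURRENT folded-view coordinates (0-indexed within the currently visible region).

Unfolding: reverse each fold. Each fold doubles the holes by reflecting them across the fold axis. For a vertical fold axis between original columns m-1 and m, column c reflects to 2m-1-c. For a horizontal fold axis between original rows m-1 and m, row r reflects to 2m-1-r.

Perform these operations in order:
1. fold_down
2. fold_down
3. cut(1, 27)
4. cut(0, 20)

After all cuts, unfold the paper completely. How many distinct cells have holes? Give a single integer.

Answer: 8

Derivation:
Op 1 fold_down: fold axis h@8; visible region now rows[8,16) x cols[0,32) = 8x32
Op 2 fold_down: fold axis h@12; visible region now rows[12,16) x cols[0,32) = 4x32
Op 3 cut(1, 27): punch at orig (13,27); cuts so far [(13, 27)]; region rows[12,16) x cols[0,32) = 4x32
Op 4 cut(0, 20): punch at orig (12,20); cuts so far [(12, 20), (13, 27)]; region rows[12,16) x cols[0,32) = 4x32
Unfold 1 (reflect across h@12): 4 holes -> [(10, 27), (11, 20), (12, 20), (13, 27)]
Unfold 2 (reflect across h@8): 8 holes -> [(2, 27), (3, 20), (4, 20), (5, 27), (10, 27), (11, 20), (12, 20), (13, 27)]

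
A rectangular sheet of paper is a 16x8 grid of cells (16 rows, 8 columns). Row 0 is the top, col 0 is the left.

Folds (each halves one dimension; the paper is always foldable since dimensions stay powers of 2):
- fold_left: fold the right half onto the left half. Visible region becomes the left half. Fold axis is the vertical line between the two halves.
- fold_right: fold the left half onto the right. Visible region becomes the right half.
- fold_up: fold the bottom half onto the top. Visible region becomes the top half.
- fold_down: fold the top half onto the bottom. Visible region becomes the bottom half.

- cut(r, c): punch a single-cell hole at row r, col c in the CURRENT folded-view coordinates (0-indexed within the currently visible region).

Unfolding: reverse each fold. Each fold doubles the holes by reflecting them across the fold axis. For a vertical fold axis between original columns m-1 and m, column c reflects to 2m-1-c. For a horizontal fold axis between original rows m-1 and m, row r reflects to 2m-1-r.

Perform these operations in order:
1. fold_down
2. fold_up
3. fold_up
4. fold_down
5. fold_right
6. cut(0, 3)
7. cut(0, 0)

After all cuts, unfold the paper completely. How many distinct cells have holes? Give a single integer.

Answer: 64

Derivation:
Op 1 fold_down: fold axis h@8; visible region now rows[8,16) x cols[0,8) = 8x8
Op 2 fold_up: fold axis h@12; visible region now rows[8,12) x cols[0,8) = 4x8
Op 3 fold_up: fold axis h@10; visible region now rows[8,10) x cols[0,8) = 2x8
Op 4 fold_down: fold axis h@9; visible region now rows[9,10) x cols[0,8) = 1x8
Op 5 fold_right: fold axis v@4; visible region now rows[9,10) x cols[4,8) = 1x4
Op 6 cut(0, 3): punch at orig (9,7); cuts so far [(9, 7)]; region rows[9,10) x cols[4,8) = 1x4
Op 7 cut(0, 0): punch at orig (9,4); cuts so far [(9, 4), (9, 7)]; region rows[9,10) x cols[4,8) = 1x4
Unfold 1 (reflect across v@4): 4 holes -> [(9, 0), (9, 3), (9, 4), (9, 7)]
Unfold 2 (reflect across h@9): 8 holes -> [(8, 0), (8, 3), (8, 4), (8, 7), (9, 0), (9, 3), (9, 4), (9, 7)]
Unfold 3 (reflect across h@10): 16 holes -> [(8, 0), (8, 3), (8, 4), (8, 7), (9, 0), (9, 3), (9, 4), (9, 7), (10, 0), (10, 3), (10, 4), (10, 7), (11, 0), (11, 3), (11, 4), (11, 7)]
Unfold 4 (reflect across h@12): 32 holes -> [(8, 0), (8, 3), (8, 4), (8, 7), (9, 0), (9, 3), (9, 4), (9, 7), (10, 0), (10, 3), (10, 4), (10, 7), (11, 0), (11, 3), (11, 4), (11, 7), (12, 0), (12, 3), (12, 4), (12, 7), (13, 0), (13, 3), (13, 4), (13, 7), (14, 0), (14, 3), (14, 4), (14, 7), (15, 0), (15, 3), (15, 4), (15, 7)]
Unfold 5 (reflect across h@8): 64 holes -> [(0, 0), (0, 3), (0, 4), (0, 7), (1, 0), (1, 3), (1, 4), (1, 7), (2, 0), (2, 3), (2, 4), (2, 7), (3, 0), (3, 3), (3, 4), (3, 7), (4, 0), (4, 3), (4, 4), (4, 7), (5, 0), (5, 3), (5, 4), (5, 7), (6, 0), (6, 3), (6, 4), (6, 7), (7, 0), (7, 3), (7, 4), (7, 7), (8, 0), (8, 3), (8, 4), (8, 7), (9, 0), (9, 3), (9, 4), (9, 7), (10, 0), (10, 3), (10, 4), (10, 7), (11, 0), (11, 3), (11, 4), (11, 7), (12, 0), (12, 3), (12, 4), (12, 7), (13, 0), (13, 3), (13, 4), (13, 7), (14, 0), (14, 3), (14, 4), (14, 7), (15, 0), (15, 3), (15, 4), (15, 7)]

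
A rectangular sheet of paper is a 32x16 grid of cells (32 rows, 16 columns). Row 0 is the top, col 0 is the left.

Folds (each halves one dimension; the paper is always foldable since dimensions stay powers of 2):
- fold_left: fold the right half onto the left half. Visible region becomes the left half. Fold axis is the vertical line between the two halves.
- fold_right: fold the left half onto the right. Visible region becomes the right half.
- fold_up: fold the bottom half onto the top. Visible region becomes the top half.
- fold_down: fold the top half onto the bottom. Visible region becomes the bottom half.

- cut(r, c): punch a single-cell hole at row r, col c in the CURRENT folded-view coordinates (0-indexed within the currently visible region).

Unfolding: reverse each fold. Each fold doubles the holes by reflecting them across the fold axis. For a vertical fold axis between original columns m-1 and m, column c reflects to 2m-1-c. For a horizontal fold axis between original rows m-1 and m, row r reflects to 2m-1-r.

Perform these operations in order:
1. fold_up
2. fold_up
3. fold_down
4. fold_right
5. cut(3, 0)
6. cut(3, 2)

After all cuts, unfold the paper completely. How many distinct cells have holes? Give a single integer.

Answer: 32

Derivation:
Op 1 fold_up: fold axis h@16; visible region now rows[0,16) x cols[0,16) = 16x16
Op 2 fold_up: fold axis h@8; visible region now rows[0,8) x cols[0,16) = 8x16
Op 3 fold_down: fold axis h@4; visible region now rows[4,8) x cols[0,16) = 4x16
Op 4 fold_right: fold axis v@8; visible region now rows[4,8) x cols[8,16) = 4x8
Op 5 cut(3, 0): punch at orig (7,8); cuts so far [(7, 8)]; region rows[4,8) x cols[8,16) = 4x8
Op 6 cut(3, 2): punch at orig (7,10); cuts so far [(7, 8), (7, 10)]; region rows[4,8) x cols[8,16) = 4x8
Unfold 1 (reflect across v@8): 4 holes -> [(7, 5), (7, 7), (7, 8), (7, 10)]
Unfold 2 (reflect across h@4): 8 holes -> [(0, 5), (0, 7), (0, 8), (0, 10), (7, 5), (7, 7), (7, 8), (7, 10)]
Unfold 3 (reflect across h@8): 16 holes -> [(0, 5), (0, 7), (0, 8), (0, 10), (7, 5), (7, 7), (7, 8), (7, 10), (8, 5), (8, 7), (8, 8), (8, 10), (15, 5), (15, 7), (15, 8), (15, 10)]
Unfold 4 (reflect across h@16): 32 holes -> [(0, 5), (0, 7), (0, 8), (0, 10), (7, 5), (7, 7), (7, 8), (7, 10), (8, 5), (8, 7), (8, 8), (8, 10), (15, 5), (15, 7), (15, 8), (15, 10), (16, 5), (16, 7), (16, 8), (16, 10), (23, 5), (23, 7), (23, 8), (23, 10), (24, 5), (24, 7), (24, 8), (24, 10), (31, 5), (31, 7), (31, 8), (31, 10)]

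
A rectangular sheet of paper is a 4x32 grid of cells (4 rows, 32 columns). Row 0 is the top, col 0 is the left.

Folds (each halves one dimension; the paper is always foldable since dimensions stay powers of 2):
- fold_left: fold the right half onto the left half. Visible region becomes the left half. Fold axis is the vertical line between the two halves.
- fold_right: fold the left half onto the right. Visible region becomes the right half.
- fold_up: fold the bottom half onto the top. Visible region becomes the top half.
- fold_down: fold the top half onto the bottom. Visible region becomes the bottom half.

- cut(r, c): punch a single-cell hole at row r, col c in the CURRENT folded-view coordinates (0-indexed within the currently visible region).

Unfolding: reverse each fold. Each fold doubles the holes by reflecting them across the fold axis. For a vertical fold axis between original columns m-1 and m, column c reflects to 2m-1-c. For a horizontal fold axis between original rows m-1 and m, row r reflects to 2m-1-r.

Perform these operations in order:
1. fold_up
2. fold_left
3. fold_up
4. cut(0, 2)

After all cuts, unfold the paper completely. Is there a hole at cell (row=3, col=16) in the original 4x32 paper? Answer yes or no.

Op 1 fold_up: fold axis h@2; visible region now rows[0,2) x cols[0,32) = 2x32
Op 2 fold_left: fold axis v@16; visible region now rows[0,2) x cols[0,16) = 2x16
Op 3 fold_up: fold axis h@1; visible region now rows[0,1) x cols[0,16) = 1x16
Op 4 cut(0, 2): punch at orig (0,2); cuts so far [(0, 2)]; region rows[0,1) x cols[0,16) = 1x16
Unfold 1 (reflect across h@1): 2 holes -> [(0, 2), (1, 2)]
Unfold 2 (reflect across v@16): 4 holes -> [(0, 2), (0, 29), (1, 2), (1, 29)]
Unfold 3 (reflect across h@2): 8 holes -> [(0, 2), (0, 29), (1, 2), (1, 29), (2, 2), (2, 29), (3, 2), (3, 29)]
Holes: [(0, 2), (0, 29), (1, 2), (1, 29), (2, 2), (2, 29), (3, 2), (3, 29)]

Answer: no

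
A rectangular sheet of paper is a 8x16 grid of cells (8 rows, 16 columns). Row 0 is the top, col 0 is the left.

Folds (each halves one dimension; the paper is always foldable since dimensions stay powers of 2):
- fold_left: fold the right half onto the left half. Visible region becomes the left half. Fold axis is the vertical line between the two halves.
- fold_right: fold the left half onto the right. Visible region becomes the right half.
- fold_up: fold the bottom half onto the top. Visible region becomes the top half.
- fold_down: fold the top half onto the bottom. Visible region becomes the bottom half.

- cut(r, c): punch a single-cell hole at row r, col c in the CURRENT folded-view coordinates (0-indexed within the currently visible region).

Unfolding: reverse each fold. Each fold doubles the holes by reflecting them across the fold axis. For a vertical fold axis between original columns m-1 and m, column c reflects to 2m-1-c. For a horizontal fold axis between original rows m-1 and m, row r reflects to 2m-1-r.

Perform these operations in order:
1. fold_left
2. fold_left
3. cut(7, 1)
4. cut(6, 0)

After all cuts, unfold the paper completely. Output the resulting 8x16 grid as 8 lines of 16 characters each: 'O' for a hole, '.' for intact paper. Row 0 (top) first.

Answer: ................
................
................
................
................
................
O......OO......O
.O....O..O....O.

Derivation:
Op 1 fold_left: fold axis v@8; visible region now rows[0,8) x cols[0,8) = 8x8
Op 2 fold_left: fold axis v@4; visible region now rows[0,8) x cols[0,4) = 8x4
Op 3 cut(7, 1): punch at orig (7,1); cuts so far [(7, 1)]; region rows[0,8) x cols[0,4) = 8x4
Op 4 cut(6, 0): punch at orig (6,0); cuts so far [(6, 0), (7, 1)]; region rows[0,8) x cols[0,4) = 8x4
Unfold 1 (reflect across v@4): 4 holes -> [(6, 0), (6, 7), (7, 1), (7, 6)]
Unfold 2 (reflect across v@8): 8 holes -> [(6, 0), (6, 7), (6, 8), (6, 15), (7, 1), (7, 6), (7, 9), (7, 14)]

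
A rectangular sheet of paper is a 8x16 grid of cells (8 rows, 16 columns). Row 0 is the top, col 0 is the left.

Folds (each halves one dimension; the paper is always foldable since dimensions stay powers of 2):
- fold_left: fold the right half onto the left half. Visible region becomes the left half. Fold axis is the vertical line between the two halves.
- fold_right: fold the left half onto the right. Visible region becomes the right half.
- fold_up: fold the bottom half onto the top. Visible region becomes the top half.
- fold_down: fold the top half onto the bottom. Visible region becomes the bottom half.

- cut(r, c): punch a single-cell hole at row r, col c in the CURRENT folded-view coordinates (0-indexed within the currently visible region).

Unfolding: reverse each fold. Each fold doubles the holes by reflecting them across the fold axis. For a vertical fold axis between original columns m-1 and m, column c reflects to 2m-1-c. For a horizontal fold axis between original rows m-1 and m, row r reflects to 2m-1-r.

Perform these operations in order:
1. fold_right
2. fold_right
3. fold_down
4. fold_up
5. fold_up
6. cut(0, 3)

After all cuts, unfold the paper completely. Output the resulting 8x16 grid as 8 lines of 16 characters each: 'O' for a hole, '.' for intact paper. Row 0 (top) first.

Op 1 fold_right: fold axis v@8; visible region now rows[0,8) x cols[8,16) = 8x8
Op 2 fold_right: fold axis v@12; visible region now rows[0,8) x cols[12,16) = 8x4
Op 3 fold_down: fold axis h@4; visible region now rows[4,8) x cols[12,16) = 4x4
Op 4 fold_up: fold axis h@6; visible region now rows[4,6) x cols[12,16) = 2x4
Op 5 fold_up: fold axis h@5; visible region now rows[4,5) x cols[12,16) = 1x4
Op 6 cut(0, 3): punch at orig (4,15); cuts so far [(4, 15)]; region rows[4,5) x cols[12,16) = 1x4
Unfold 1 (reflect across h@5): 2 holes -> [(4, 15), (5, 15)]
Unfold 2 (reflect across h@6): 4 holes -> [(4, 15), (5, 15), (6, 15), (7, 15)]
Unfold 3 (reflect across h@4): 8 holes -> [(0, 15), (1, 15), (2, 15), (3, 15), (4, 15), (5, 15), (6, 15), (7, 15)]
Unfold 4 (reflect across v@12): 16 holes -> [(0, 8), (0, 15), (1, 8), (1, 15), (2, 8), (2, 15), (3, 8), (3, 15), (4, 8), (4, 15), (5, 8), (5, 15), (6, 8), (6, 15), (7, 8), (7, 15)]
Unfold 5 (reflect across v@8): 32 holes -> [(0, 0), (0, 7), (0, 8), (0, 15), (1, 0), (1, 7), (1, 8), (1, 15), (2, 0), (2, 7), (2, 8), (2, 15), (3, 0), (3, 7), (3, 8), (3, 15), (4, 0), (4, 7), (4, 8), (4, 15), (5, 0), (5, 7), (5, 8), (5, 15), (6, 0), (6, 7), (6, 8), (6, 15), (7, 0), (7, 7), (7, 8), (7, 15)]

Answer: O......OO......O
O......OO......O
O......OO......O
O......OO......O
O......OO......O
O......OO......O
O......OO......O
O......OO......O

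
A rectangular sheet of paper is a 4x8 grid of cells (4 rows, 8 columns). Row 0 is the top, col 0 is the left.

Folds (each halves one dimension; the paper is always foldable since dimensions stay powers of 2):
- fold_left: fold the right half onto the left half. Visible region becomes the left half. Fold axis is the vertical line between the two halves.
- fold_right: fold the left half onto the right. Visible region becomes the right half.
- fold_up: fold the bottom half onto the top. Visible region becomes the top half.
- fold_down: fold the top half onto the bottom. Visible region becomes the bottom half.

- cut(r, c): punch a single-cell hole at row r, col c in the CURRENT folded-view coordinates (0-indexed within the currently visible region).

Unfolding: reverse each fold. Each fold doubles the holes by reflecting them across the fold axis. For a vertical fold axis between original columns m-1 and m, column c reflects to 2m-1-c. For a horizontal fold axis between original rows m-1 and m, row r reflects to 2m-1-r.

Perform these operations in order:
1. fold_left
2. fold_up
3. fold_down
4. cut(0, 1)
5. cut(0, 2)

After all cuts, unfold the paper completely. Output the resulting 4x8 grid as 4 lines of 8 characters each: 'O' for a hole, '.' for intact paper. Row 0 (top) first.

Op 1 fold_left: fold axis v@4; visible region now rows[0,4) x cols[0,4) = 4x4
Op 2 fold_up: fold axis h@2; visible region now rows[0,2) x cols[0,4) = 2x4
Op 3 fold_down: fold axis h@1; visible region now rows[1,2) x cols[0,4) = 1x4
Op 4 cut(0, 1): punch at orig (1,1); cuts so far [(1, 1)]; region rows[1,2) x cols[0,4) = 1x4
Op 5 cut(0, 2): punch at orig (1,2); cuts so far [(1, 1), (1, 2)]; region rows[1,2) x cols[0,4) = 1x4
Unfold 1 (reflect across h@1): 4 holes -> [(0, 1), (0, 2), (1, 1), (1, 2)]
Unfold 2 (reflect across h@2): 8 holes -> [(0, 1), (0, 2), (1, 1), (1, 2), (2, 1), (2, 2), (3, 1), (3, 2)]
Unfold 3 (reflect across v@4): 16 holes -> [(0, 1), (0, 2), (0, 5), (0, 6), (1, 1), (1, 2), (1, 5), (1, 6), (2, 1), (2, 2), (2, 5), (2, 6), (3, 1), (3, 2), (3, 5), (3, 6)]

Answer: .OO..OO.
.OO..OO.
.OO..OO.
.OO..OO.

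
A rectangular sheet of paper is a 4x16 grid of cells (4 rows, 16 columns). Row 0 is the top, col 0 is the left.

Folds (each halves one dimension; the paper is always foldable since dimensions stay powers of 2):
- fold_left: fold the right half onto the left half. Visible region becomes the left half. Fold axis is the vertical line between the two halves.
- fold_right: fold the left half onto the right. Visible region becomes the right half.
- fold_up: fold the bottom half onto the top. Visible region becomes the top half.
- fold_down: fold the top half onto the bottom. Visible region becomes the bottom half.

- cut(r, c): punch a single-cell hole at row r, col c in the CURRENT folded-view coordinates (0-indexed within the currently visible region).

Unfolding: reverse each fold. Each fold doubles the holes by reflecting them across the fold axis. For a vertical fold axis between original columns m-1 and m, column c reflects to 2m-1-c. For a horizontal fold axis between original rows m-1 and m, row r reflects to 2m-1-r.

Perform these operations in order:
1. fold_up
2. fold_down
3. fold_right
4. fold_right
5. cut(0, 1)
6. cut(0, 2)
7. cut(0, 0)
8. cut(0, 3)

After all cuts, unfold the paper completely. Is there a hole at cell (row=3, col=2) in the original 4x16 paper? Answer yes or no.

Op 1 fold_up: fold axis h@2; visible region now rows[0,2) x cols[0,16) = 2x16
Op 2 fold_down: fold axis h@1; visible region now rows[1,2) x cols[0,16) = 1x16
Op 3 fold_right: fold axis v@8; visible region now rows[1,2) x cols[8,16) = 1x8
Op 4 fold_right: fold axis v@12; visible region now rows[1,2) x cols[12,16) = 1x4
Op 5 cut(0, 1): punch at orig (1,13); cuts so far [(1, 13)]; region rows[1,2) x cols[12,16) = 1x4
Op 6 cut(0, 2): punch at orig (1,14); cuts so far [(1, 13), (1, 14)]; region rows[1,2) x cols[12,16) = 1x4
Op 7 cut(0, 0): punch at orig (1,12); cuts so far [(1, 12), (1, 13), (1, 14)]; region rows[1,2) x cols[12,16) = 1x4
Op 8 cut(0, 3): punch at orig (1,15); cuts so far [(1, 12), (1, 13), (1, 14), (1, 15)]; region rows[1,2) x cols[12,16) = 1x4
Unfold 1 (reflect across v@12): 8 holes -> [(1, 8), (1, 9), (1, 10), (1, 11), (1, 12), (1, 13), (1, 14), (1, 15)]
Unfold 2 (reflect across v@8): 16 holes -> [(1, 0), (1, 1), (1, 2), (1, 3), (1, 4), (1, 5), (1, 6), (1, 7), (1, 8), (1, 9), (1, 10), (1, 11), (1, 12), (1, 13), (1, 14), (1, 15)]
Unfold 3 (reflect across h@1): 32 holes -> [(0, 0), (0, 1), (0, 2), (0, 3), (0, 4), (0, 5), (0, 6), (0, 7), (0, 8), (0, 9), (0, 10), (0, 11), (0, 12), (0, 13), (0, 14), (0, 15), (1, 0), (1, 1), (1, 2), (1, 3), (1, 4), (1, 5), (1, 6), (1, 7), (1, 8), (1, 9), (1, 10), (1, 11), (1, 12), (1, 13), (1, 14), (1, 15)]
Unfold 4 (reflect across h@2): 64 holes -> [(0, 0), (0, 1), (0, 2), (0, 3), (0, 4), (0, 5), (0, 6), (0, 7), (0, 8), (0, 9), (0, 10), (0, 11), (0, 12), (0, 13), (0, 14), (0, 15), (1, 0), (1, 1), (1, 2), (1, 3), (1, 4), (1, 5), (1, 6), (1, 7), (1, 8), (1, 9), (1, 10), (1, 11), (1, 12), (1, 13), (1, 14), (1, 15), (2, 0), (2, 1), (2, 2), (2, 3), (2, 4), (2, 5), (2, 6), (2, 7), (2, 8), (2, 9), (2, 10), (2, 11), (2, 12), (2, 13), (2, 14), (2, 15), (3, 0), (3, 1), (3, 2), (3, 3), (3, 4), (3, 5), (3, 6), (3, 7), (3, 8), (3, 9), (3, 10), (3, 11), (3, 12), (3, 13), (3, 14), (3, 15)]
Holes: [(0, 0), (0, 1), (0, 2), (0, 3), (0, 4), (0, 5), (0, 6), (0, 7), (0, 8), (0, 9), (0, 10), (0, 11), (0, 12), (0, 13), (0, 14), (0, 15), (1, 0), (1, 1), (1, 2), (1, 3), (1, 4), (1, 5), (1, 6), (1, 7), (1, 8), (1, 9), (1, 10), (1, 11), (1, 12), (1, 13), (1, 14), (1, 15), (2, 0), (2, 1), (2, 2), (2, 3), (2, 4), (2, 5), (2, 6), (2, 7), (2, 8), (2, 9), (2, 10), (2, 11), (2, 12), (2, 13), (2, 14), (2, 15), (3, 0), (3, 1), (3, 2), (3, 3), (3, 4), (3, 5), (3, 6), (3, 7), (3, 8), (3, 9), (3, 10), (3, 11), (3, 12), (3, 13), (3, 14), (3, 15)]

Answer: yes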